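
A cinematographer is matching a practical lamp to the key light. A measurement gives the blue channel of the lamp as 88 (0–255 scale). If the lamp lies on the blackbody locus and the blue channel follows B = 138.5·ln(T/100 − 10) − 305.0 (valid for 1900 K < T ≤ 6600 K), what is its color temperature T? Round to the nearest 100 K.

ln(t − 10) = (88 + 305.0) / 138.5 = 2.8375.
t − 10 = e^2.8375 = 17.074, so t = 27.074.
T = 100·t = 2707 K → 2700 K to the nearest 100 K.

2700 K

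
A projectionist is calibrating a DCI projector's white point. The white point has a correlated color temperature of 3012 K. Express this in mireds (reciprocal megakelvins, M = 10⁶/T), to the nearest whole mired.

332 mireds

M = 10⁶ / 3012 = 332.005 → 332 mireds.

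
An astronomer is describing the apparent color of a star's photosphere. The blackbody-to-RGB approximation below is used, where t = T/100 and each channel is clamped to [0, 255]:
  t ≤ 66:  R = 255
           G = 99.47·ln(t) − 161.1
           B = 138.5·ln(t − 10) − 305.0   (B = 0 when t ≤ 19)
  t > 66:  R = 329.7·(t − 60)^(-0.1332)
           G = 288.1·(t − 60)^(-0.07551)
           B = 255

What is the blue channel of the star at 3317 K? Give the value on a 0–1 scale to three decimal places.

t = 3317/100 = 33.17; the t ≤ 66 branch applies.
B = 138.5·ln(33.17 − 10) − 305.0 = 138.5·ln 23.17 − 305.0 = 138.5·3.1429 − 305.0 = 130.286.
On a 0–1 scale: 130.286/255 = 0.5109 → 0.511.

0.511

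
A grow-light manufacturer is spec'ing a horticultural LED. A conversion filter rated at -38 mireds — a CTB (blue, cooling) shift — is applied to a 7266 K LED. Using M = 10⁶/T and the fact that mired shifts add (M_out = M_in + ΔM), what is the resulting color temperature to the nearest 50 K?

10050 K

M_in = 10⁶/7266 = 137.63 mireds.
M_out = 137.63 + (-38) = 99.63 mireds.
T_out = 10⁶/99.63 = 10037.4 K → 10050 K.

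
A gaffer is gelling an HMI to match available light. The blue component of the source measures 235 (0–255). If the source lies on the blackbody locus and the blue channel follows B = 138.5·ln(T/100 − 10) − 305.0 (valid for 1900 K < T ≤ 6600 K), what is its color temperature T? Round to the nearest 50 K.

5950 K

ln(t − 10) = (235 + 305.0) / 138.5 = 3.8989.
t − 10 = e^3.8989 = 49.349, so t = 59.349.
T = 100·t = 5935 K → 5950 K to the nearest 50 K.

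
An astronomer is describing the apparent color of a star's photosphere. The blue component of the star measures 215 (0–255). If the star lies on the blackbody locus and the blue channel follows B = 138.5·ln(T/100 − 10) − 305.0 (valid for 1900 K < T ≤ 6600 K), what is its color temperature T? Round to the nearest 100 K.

ln(t − 10) = (215 + 305.0) / 138.5 = 3.7545.
t − 10 = e^3.7545 = 42.713, so t = 52.713.
T = 100·t = 5271 K → 5300 K to the nearest 100 K.

5300 K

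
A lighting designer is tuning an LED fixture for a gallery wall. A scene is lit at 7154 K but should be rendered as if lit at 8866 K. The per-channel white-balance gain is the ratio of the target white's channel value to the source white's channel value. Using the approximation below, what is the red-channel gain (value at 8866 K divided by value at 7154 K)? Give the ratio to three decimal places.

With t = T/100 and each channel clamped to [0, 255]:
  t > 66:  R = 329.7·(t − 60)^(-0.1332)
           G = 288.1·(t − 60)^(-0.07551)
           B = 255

0.886

At 7154 K (t = 71.54):
  R = 329.7·(71.54 − 60)^(-0.1332) = 329.7·11.54^(-0.1332) = 329.7·0.72196 = 238.031.
At 8866 K (t = 88.66):
  R = 329.7·(88.66 − 60)^(-0.1332) = 329.7·28.66^(-0.1332) = 329.7·0.63957 = 210.868.
Gain = 210.868 / 238.031 = 0.8859 → 0.886.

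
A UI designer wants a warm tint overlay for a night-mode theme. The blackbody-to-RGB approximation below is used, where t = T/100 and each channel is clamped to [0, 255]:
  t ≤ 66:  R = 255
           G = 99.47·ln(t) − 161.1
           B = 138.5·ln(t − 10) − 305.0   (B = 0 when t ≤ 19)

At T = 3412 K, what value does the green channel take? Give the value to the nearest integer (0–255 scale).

t = 3412/100 = 34.12; the t ≤ 66 branch applies.
G = 99.47·ln 34.12 − 161.1 = 99.47·3.5299 − 161.1 = 190.018.
Rounded: 190.

190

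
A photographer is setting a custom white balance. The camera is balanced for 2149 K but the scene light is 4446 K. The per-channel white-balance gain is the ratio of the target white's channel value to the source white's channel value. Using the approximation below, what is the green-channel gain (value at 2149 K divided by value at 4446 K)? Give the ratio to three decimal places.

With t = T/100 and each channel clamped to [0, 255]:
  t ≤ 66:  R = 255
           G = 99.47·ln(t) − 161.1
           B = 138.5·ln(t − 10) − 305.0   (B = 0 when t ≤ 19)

0.666

At 4446 K (t = 44.46):
  G = 99.47·ln 44.46 − 161.1 = 99.47·3.7946 − 161.1 = 216.348.
At 2149 K (t = 21.49):
  G = 99.47·ln 21.49 − 161.1 = 99.47·3.0676 − 161.1 = 144.033.
Gain = 144.033 / 216.348 = 0.6657 → 0.666.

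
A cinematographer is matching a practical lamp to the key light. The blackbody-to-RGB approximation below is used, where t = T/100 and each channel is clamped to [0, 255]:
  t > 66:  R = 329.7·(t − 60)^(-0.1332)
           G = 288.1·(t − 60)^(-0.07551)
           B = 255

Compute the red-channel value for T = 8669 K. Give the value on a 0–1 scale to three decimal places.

0.835

t = 8669/100 = 86.69; the t > 66 branch applies.
R = 329.7·(86.69 − 60)^(-0.1332) = 329.7·26.69^(-0.1332) = 329.7·0.64567 = 212.877.
On a 0–1 scale: 212.877/255 = 0.8348 → 0.835.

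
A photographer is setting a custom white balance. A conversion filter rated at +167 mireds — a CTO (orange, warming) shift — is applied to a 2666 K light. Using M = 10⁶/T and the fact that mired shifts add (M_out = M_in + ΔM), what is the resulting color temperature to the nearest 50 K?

M_in = 10⁶/2666 = 375.09 mireds.
M_out = 375.09 + (+167) = 542.09 mireds.
T_out = 10⁶/542.09 = 1844.7 K → 1850 K.

1850 K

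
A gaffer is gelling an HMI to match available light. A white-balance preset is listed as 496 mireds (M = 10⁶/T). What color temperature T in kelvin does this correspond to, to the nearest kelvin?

2016 K

T = 10⁶ / 496 = 2016.13 K → 2016 K.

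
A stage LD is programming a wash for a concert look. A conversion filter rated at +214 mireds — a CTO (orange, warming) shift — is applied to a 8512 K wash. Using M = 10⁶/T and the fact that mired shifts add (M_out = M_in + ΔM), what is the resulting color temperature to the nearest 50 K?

3000 K

M_in = 10⁶/8512 = 117.48 mireds.
M_out = 117.48 + (+214) = 331.48 mireds.
T_out = 10⁶/331.48 = 3016.8 K → 3000 K.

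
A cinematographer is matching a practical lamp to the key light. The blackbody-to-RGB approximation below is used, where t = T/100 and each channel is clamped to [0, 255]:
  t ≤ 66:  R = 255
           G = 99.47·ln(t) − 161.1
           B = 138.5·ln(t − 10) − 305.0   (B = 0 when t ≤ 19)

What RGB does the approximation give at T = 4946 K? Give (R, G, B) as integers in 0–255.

(255, 227, 204)

t = 4946/100 = 49.46; the t ≤ 66 branch applies.
R = 255 by definition for t ≤ 66.
G = 99.47·ln 49.46 − 161.1 = 99.47·3.9012 − 161.1 = 226.949.
B = 138.5·ln(49.46 − 10) − 305.0 = 138.5·ln 39.46 − 305.0 = 138.5·3.6753 − 305.0 = 204.027.
Rounded: (255, 227, 204).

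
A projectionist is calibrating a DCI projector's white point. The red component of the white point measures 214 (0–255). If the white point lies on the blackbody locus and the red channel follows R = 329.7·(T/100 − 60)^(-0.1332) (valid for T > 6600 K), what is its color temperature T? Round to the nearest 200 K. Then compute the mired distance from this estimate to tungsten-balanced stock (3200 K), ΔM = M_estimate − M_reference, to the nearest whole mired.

-196 mireds

(t − 60)^(-0.1332) = 214/329.7 = 0.64907.
t − 60 = 0.64907^(1/-0.1332) = 0.64907^(-7.508) = 25.657, so t = 85.657.
T = 100·t = 8566 K → 8600 K to the nearest 200 K.
M_estimate = 10⁶/8600 = 116.28; M_reference = 10⁶/3200 = 312.50.
ΔM = 116.28 − 312.50 = -196.22 → -196 mireds.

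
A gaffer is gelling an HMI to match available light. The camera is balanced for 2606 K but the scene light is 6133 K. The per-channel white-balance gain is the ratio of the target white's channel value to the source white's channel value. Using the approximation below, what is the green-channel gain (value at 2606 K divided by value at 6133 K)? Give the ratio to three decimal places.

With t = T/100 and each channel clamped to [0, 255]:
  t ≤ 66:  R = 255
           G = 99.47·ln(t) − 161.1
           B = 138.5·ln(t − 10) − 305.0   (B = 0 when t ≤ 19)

At 6133 K (t = 61.33):
  G = 99.47·ln 61.33 − 161.1 = 99.47·4.1163 − 161.1 = 248.345.
At 2606 K (t = 26.06):
  G = 99.47·ln 26.06 − 161.1 = 99.47·3.2604 − 161.1 = 163.212.
Gain = 163.212 / 248.345 = 0.6572 → 0.657.

0.657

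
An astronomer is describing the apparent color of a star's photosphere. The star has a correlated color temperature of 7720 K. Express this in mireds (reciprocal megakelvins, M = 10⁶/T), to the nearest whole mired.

M = 10⁶ / 7720 = 129.534 → 130 mireds.

130 mireds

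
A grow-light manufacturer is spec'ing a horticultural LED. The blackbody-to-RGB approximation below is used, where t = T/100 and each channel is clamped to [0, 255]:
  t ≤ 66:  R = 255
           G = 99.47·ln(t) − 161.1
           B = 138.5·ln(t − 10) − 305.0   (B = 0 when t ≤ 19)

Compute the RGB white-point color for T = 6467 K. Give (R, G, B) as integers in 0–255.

t = 6467/100 = 64.67; the t ≤ 66 branch applies.
R = 255 by definition for t ≤ 66.
G = 99.47·ln 64.67 − 161.1 = 99.47·4.1693 − 161.1 = 253.620.
B = 138.5·ln(64.67 − 10) − 305.0 = 138.5·ln 54.67 − 305.0 = 138.5·4.0013 − 305.0 = 249.182.
Rounded: (255, 254, 249).

(255, 254, 249)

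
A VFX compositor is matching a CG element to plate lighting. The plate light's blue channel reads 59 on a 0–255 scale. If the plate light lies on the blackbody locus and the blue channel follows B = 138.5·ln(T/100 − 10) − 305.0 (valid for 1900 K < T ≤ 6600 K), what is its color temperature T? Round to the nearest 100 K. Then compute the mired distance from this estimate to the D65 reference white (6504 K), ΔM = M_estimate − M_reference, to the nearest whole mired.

+263 mireds

ln(t − 10) = (59 + 305.0) / 138.5 = 2.6282.
t − 10 = e^2.6282 = 13.848, so t = 23.848.
T = 100·t = 2385 K → 2400 K to the nearest 100 K.
M_estimate = 10⁶/2400 = 416.67; M_reference = 10⁶/6504 = 153.75.
ΔM = 416.67 − 153.75 = 262.92 → +263 mireds.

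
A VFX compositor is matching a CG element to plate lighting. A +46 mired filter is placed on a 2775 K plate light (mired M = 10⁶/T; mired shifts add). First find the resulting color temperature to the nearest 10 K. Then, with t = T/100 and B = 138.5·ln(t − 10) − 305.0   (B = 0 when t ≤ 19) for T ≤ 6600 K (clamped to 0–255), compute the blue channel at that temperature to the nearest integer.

M_in = 10⁶/2775 = 360.36; M_out = 360.36 + (+46) = 406.36.
T_out = 10⁶/406.36 = 2460.9 K → 2460 K; t = 24.6.
B = 138.5·ln(24.6 − 10) − 305.0 = 138.5·ln 14.6 − 305.0 = 138.5·2.6810 − 305.0 = 66.321.
Rounded: 66.

66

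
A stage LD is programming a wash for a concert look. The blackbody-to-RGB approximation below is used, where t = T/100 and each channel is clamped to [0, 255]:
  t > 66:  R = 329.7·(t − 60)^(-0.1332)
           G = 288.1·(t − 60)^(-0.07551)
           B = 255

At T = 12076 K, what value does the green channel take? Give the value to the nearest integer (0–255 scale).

t = 12076/100 = 120.76; the t > 66 branch applies.
G = 288.1·(120.76 − 60)^(-0.07551) = 288.1·60.76^(-0.07551) = 288.1·0.73336 = 211.282.
Rounded: 211.

211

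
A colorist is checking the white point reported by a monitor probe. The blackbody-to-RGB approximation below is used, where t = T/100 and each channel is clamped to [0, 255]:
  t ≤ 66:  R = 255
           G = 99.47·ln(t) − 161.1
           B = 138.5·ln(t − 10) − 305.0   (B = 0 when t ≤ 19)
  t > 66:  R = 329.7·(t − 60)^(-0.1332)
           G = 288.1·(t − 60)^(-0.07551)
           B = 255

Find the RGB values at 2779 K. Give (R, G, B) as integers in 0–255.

t = 2779/100 = 27.79; the t ≤ 66 branch applies.
R = 255 by definition for t ≤ 66.
G = 99.47·ln 27.79 − 161.1 = 99.47·3.3247 − 161.1 = 169.606.
B = 138.5·ln(27.79 − 10) − 305.0 = 138.5·ln 17.79 − 305.0 = 138.5·2.8786 − 305.0 = 93.691.
Rounded: (255, 170, 94).

(255, 170, 94)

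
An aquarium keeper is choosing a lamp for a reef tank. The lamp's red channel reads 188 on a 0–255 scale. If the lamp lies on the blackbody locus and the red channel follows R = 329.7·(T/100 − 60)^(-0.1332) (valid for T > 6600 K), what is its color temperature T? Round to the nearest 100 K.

12800 K

(t − 60)^(-0.1332) = 188/329.7 = 0.57022.
t − 60 = 0.57022^(1/-0.1332) = 0.57022^(-7.508) = 67.848, so t = 127.848.
T = 100·t = 12785 K → 12800 K to the nearest 100 K.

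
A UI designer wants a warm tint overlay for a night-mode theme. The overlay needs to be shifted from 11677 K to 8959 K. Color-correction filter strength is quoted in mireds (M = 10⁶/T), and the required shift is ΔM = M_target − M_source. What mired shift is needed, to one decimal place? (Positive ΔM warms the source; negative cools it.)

+26.0 mireds

M_source = 10⁶/11677 = 85.638; M_target = 10⁶/8959 = 111.620.
ΔM = 111.620 − 85.638 = 25.981 → +26.0 mireds, a warming shift.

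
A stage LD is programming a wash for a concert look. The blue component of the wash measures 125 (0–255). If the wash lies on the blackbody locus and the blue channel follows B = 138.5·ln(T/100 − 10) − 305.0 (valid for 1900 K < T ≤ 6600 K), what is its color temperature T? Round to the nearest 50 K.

3250 K

ln(t − 10) = (125 + 305.0) / 138.5 = 3.1047.
t − 10 = e^3.1047 = 22.302, so t = 32.302.
T = 100·t = 3230 K → 3250 K to the nearest 50 K.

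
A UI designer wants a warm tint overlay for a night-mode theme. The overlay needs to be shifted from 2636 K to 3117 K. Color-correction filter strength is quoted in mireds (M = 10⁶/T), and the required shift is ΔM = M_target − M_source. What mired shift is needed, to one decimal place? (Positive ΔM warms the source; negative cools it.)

M_source = 10⁶/2636 = 379.363; M_target = 10⁶/3117 = 320.821.
ΔM = 320.821 − 379.363 = -58.541 → -58.5 mireds, a cooling shift.

-58.5 mireds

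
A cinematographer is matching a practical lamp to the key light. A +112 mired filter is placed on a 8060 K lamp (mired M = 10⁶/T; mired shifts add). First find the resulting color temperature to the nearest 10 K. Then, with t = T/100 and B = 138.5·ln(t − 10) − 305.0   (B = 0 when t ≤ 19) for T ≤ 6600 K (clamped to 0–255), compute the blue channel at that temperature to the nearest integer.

M_in = 10⁶/8060 = 124.07; M_out = 124.07 + (+112) = 236.07.
T_out = 10⁶/236.07 = 4236.0 K → 4240 K; t = 42.4.
B = 138.5·ln(42.4 − 10) − 305.0 = 138.5·ln 32.4 − 305.0 = 138.5·3.4782 − 305.0 = 176.725.
Rounded: 177.

177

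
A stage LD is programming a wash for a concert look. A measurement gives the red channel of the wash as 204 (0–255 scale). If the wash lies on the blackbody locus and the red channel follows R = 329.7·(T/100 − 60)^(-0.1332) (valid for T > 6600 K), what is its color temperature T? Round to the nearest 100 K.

(t − 60)^(-0.1332) = 204/329.7 = 0.61874.
t − 60 = 0.61874^(1/-0.1332) = 0.61874^(-7.508) = 36.748, so t = 96.748.
T = 100·t = 9675 K → 9700 K to the nearest 100 K.

9700 K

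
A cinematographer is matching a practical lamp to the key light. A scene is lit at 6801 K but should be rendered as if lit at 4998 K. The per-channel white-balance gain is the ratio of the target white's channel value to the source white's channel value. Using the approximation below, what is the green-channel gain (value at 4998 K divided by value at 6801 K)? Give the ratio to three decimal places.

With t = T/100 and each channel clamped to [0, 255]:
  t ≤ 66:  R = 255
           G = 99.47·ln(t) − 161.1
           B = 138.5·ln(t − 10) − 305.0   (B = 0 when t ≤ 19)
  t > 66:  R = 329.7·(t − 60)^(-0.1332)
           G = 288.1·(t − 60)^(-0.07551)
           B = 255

At 6801 K (t = 68.01):
  G = 288.1·(68.01 − 60)^(-0.07551) = 288.1·8.01^(-0.07551) = 288.1·0.85461 = 246.212.
At 4998 K (t = 49.98):
  G = 99.47·ln 49.98 − 161.1 = 99.47·3.9116 − 161.1 = 227.989.
Gain = 227.989 / 246.212 = 0.9260 → 0.926.

0.926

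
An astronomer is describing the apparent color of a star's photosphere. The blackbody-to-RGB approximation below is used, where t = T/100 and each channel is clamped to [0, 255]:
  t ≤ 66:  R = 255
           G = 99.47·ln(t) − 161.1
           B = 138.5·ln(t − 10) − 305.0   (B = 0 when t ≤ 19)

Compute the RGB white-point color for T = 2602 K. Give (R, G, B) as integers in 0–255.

(255, 163, 79)

t = 2602/100 = 26.02; the t ≤ 66 branch applies.
R = 255 by definition for t ≤ 66.
G = 99.47·ln 26.02 − 161.1 = 99.47·3.2589 − 161.1 = 163.059.
B = 138.5·ln(26.02 − 10) − 305.0 = 138.5·ln 16.02 − 305.0 = 138.5·2.7738 − 305.0 = 79.177.
Rounded: (255, 163, 79).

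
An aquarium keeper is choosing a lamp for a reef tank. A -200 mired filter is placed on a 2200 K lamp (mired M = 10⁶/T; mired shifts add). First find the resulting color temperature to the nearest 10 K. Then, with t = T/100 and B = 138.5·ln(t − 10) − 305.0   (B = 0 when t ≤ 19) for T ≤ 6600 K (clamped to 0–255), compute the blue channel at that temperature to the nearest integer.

M_in = 10⁶/2200 = 454.55; M_out = 454.55 + (-200) = 254.55.
T_out = 10⁶/254.55 = 3928.6 K → 3930 K; t = 39.3.
B = 138.5·ln(39.3 − 10) − 305.0 = 138.5·ln 29.3 − 305.0 = 138.5·3.3776 − 305.0 = 162.796.
Rounded: 163.

163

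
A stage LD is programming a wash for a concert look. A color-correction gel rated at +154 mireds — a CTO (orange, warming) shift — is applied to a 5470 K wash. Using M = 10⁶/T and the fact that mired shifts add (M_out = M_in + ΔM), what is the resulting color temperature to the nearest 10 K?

M_in = 10⁶/5470 = 182.82 mireds.
M_out = 182.82 + (+154) = 336.82 mireds.
T_out = 10⁶/336.82 = 2969.0 K → 2970 K.

2970 K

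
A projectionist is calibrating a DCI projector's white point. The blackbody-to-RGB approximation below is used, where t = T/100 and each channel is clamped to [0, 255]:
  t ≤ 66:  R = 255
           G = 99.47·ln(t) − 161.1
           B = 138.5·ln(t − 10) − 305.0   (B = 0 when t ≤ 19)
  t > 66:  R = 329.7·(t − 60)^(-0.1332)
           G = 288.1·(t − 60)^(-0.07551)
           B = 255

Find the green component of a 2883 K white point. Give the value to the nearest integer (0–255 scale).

t = 2883/100 = 28.83; the t ≤ 66 branch applies.
G = 99.47·ln 28.83 − 161.1 = 99.47·3.3614 − 161.1 = 173.260.
Rounded: 173.

173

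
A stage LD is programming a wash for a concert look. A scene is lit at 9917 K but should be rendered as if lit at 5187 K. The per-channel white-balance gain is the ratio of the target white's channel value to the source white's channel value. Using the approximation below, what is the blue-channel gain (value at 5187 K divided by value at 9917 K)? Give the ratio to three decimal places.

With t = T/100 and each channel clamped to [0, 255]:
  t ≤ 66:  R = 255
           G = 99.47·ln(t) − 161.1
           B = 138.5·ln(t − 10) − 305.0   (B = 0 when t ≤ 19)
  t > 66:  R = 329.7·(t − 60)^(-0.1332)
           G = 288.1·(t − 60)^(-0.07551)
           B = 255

At 9917 K (t = 99.17):
  B = 255 by definition for t > 66.
At 5187 K (t = 51.87):
  B = 138.5·ln(51.87 − 10) − 305.0 = 138.5·ln 41.87 − 305.0 = 138.5·3.7346 − 305.0 = 212.238.
Gain = 212.238 / 255.000 = 0.8323 → 0.832.

0.832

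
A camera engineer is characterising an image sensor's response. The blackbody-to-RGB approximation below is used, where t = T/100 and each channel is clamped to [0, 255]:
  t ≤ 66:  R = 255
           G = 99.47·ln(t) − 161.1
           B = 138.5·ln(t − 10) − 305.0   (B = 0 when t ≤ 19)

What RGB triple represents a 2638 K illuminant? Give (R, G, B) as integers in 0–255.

t = 2638/100 = 26.38; the t ≤ 66 branch applies.
R = 255 by definition for t ≤ 66.
G = 99.47·ln 26.38 − 161.1 = 99.47·3.2726 − 161.1 = 164.426.
B = 138.5·ln(26.38 − 10) − 305.0 = 138.5·ln 16.38 − 305.0 = 138.5·2.7961 − 305.0 = 82.254.
Rounded: (255, 164, 82).

(255, 164, 82)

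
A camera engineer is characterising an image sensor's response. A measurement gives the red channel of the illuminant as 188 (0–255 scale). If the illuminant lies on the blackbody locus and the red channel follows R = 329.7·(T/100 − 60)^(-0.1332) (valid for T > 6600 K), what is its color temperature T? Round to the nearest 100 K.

12800 K

(t − 60)^(-0.1332) = 188/329.7 = 0.57022.
t − 60 = 0.57022^(1/-0.1332) = 0.57022^(-7.508) = 67.848, so t = 127.848.
T = 100·t = 12785 K → 12800 K to the nearest 100 K.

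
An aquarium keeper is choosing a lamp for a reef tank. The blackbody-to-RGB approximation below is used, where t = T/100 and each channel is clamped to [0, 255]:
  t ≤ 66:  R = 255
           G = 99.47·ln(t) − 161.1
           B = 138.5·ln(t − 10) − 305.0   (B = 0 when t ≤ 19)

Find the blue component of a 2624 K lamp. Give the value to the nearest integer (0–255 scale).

81

t = 2624/100 = 26.24; the t ≤ 66 branch applies.
B = 138.5·ln(26.24 − 10) − 305.0 = 138.5·ln 16.24 − 305.0 = 138.5·2.7875 − 305.0 = 81.066.
Rounded: 81.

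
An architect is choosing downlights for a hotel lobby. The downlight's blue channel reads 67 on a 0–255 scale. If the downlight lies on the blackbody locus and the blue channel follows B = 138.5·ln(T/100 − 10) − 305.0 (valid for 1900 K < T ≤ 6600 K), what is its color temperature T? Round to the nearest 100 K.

ln(t − 10) = (67 + 305.0) / 138.5 = 2.6859.
t − 10 = e^2.6859 = 14.672, so t = 24.672.
T = 100·t = 2467 K → 2500 K to the nearest 100 K.

2500 K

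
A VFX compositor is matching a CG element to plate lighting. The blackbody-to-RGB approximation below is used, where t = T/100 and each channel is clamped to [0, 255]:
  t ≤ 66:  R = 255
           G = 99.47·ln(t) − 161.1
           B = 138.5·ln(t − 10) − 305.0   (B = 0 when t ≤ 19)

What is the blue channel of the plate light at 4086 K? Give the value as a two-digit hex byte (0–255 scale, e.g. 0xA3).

t = 4086/100 = 40.86; the t ≤ 66 branch applies.
B = 138.5·ln(40.86 − 10) − 305.0 = 138.5·ln 30.86 − 305.0 = 138.5·3.4295 − 305.0 = 169.980.
Rounded: 170; in hex, 0xAA.

0xAA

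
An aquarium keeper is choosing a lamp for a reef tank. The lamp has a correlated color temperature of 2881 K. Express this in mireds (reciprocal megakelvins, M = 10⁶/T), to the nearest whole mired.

M = 10⁶ / 2881 = 347.102 → 347 mireds.

347 mireds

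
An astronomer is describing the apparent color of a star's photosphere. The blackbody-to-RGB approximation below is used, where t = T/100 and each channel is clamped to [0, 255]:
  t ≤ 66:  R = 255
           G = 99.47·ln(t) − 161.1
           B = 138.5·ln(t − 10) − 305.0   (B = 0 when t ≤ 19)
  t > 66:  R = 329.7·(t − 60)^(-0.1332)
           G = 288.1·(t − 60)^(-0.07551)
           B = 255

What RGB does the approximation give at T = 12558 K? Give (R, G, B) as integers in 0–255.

(189, 210, 255)

t = 12558/100 = 125.58; the t > 66 branch applies.
R = 329.7·(125.58 − 60)^(-0.1332) = 329.7·65.58^(-0.1332) = 329.7·0.57280 = 188.853.
G = 288.1·(125.58 − 60)^(-0.07551) = 288.1·65.58^(-0.07551) = 288.1·0.72915 = 210.067.
B = 255 by definition for t > 66.
Rounded: (189, 210, 255).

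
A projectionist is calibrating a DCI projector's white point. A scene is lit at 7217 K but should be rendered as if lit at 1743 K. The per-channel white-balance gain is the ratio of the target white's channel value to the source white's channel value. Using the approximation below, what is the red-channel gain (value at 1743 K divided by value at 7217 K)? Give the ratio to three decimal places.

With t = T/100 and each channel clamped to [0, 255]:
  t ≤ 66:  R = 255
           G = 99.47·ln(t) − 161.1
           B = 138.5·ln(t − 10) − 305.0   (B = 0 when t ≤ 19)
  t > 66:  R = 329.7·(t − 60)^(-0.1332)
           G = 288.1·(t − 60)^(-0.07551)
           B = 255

1.079

At 7217 K (t = 72.17):
  R = 329.7·(72.17 − 60)^(-0.1332) = 329.7·12.17^(-0.1332) = 329.7·0.71687 = 236.351.
At 1743 K (t = 17.43):
  R = 255 by definition for t ≤ 66.
Gain = 255.000 / 236.351 = 1.0789 → 1.079.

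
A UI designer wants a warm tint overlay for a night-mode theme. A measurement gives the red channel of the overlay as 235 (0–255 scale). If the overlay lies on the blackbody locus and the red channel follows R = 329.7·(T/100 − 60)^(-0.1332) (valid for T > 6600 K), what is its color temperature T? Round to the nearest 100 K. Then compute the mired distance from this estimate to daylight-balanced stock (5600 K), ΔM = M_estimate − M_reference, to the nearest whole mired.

(t − 60)^(-0.1332) = 235/329.7 = 0.71277.
t − 60 = 0.71277^(1/-0.1332) = 0.71277^(-7.508) = 12.705, so t = 72.705.
T = 100·t = 7271 K → 7300 K to the nearest 100 K.
M_estimate = 10⁶/7300 = 136.99; M_reference = 10⁶/5600 = 178.57.
ΔM = 136.99 − 178.57 = -41.59 → -42 mireds.

-42 mireds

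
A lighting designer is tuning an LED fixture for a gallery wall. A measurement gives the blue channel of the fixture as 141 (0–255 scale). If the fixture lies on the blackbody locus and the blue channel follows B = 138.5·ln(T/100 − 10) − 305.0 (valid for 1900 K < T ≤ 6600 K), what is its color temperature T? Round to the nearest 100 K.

3500 K

ln(t − 10) = (141 + 305.0) / 138.5 = 3.2202.
t − 10 = e^3.2202 = 25.034, so t = 35.034.
T = 100·t = 3503 K → 3500 K to the nearest 100 K.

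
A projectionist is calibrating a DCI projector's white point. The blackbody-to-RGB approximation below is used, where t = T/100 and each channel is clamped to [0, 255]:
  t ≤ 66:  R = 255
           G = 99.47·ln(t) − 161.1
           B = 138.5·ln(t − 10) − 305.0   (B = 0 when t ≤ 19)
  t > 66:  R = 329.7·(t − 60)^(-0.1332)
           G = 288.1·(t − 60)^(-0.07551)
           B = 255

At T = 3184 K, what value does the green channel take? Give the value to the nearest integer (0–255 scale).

183

t = 3184/100 = 31.84; the t ≤ 66 branch applies.
G = 99.47·ln 31.84 − 161.1 = 99.47·3.4607 − 161.1 = 183.138.
Rounded: 183.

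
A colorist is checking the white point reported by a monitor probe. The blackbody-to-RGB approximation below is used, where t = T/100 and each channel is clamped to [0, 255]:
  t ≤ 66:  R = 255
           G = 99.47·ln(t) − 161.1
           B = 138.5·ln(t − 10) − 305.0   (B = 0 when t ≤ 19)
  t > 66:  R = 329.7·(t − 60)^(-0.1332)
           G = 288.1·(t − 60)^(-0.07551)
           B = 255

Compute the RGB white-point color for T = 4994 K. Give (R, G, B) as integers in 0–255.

t = 4994/100 = 49.94; the t ≤ 66 branch applies.
R = 255 by definition for t ≤ 66.
G = 99.47·ln 49.94 − 161.1 = 99.47·3.9108 − 161.1 = 227.909.
B = 138.5·ln(49.94 − 10) − 305.0 = 138.5·ln 39.94 − 305.0 = 138.5·3.6874 − 305.0 = 205.702.
Rounded: (255, 228, 206).

(255, 228, 206)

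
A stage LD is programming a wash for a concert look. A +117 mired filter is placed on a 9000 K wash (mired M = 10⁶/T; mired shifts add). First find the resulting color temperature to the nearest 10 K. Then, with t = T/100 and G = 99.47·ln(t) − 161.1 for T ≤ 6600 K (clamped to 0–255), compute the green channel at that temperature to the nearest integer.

215

M_in = 10⁶/9000 = 111.11; M_out = 111.11 + (+117) = 228.11.
T_out = 10⁶/228.11 = 4383.8 K → 4380 K; t = 43.8.
G = 99.47·ln 43.8 − 161.1 = 99.47·3.7796 − 161.1 = 214.860.
Rounded: 215.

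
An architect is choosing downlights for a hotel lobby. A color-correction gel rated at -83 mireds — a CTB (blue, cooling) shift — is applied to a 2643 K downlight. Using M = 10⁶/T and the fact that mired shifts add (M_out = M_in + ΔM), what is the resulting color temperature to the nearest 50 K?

M_in = 10⁶/2643 = 378.36 mireds.
M_out = 378.36 + (-83) = 295.36 mireds.
T_out = 10⁶/295.36 = 3385.7 K → 3400 K.

3400 K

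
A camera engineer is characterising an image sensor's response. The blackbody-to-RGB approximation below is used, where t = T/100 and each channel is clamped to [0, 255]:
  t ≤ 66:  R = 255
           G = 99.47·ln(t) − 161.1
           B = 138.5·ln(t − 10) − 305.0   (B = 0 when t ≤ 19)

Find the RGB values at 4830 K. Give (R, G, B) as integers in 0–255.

(255, 225, 200)

t = 4830/100 = 48.3; the t ≤ 66 branch applies.
R = 255 by definition for t ≤ 66.
G = 99.47·ln 48.3 − 161.1 = 99.47·3.8774 − 161.1 = 224.588.
B = 138.5·ln(48.3 − 10) − 305.0 = 138.5·ln 38.3 − 305.0 = 138.5·3.6454 − 305.0 = 199.895.
Rounded: (255, 225, 200).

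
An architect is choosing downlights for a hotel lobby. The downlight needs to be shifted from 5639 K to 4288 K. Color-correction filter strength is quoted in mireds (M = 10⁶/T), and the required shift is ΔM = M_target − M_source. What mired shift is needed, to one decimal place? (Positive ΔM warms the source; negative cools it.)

+55.9 mireds

M_source = 10⁶/5639 = 177.336; M_target = 10⁶/4288 = 233.209.
ΔM = 233.209 − 177.336 = 55.873 → +55.9 mireds, a warming shift.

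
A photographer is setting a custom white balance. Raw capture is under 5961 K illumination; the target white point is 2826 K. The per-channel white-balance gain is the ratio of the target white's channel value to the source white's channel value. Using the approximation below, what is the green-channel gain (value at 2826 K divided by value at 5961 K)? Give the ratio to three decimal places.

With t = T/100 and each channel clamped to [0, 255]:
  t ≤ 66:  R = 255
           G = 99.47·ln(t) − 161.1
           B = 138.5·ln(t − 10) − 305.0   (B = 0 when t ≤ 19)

At 5961 K (t = 59.61):
  G = 99.47·ln 59.61 − 161.1 = 99.47·4.0878 − 161.1 = 245.516.
At 2826 K (t = 28.26):
  G = 99.47·ln 28.26 − 161.1 = 99.47·3.3414 − 161.1 = 171.274.
Gain = 171.274 / 245.516 = 0.6976 → 0.698.

0.698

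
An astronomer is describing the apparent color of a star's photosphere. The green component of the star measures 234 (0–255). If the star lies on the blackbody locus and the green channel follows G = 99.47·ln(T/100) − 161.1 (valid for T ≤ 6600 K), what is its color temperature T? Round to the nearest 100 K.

ln t = (234 + 161.1) / 99.47 = 3.9721.
t = e^3.9721 = 53.093.
T = 100·t = 5309 K → 5300 K to the nearest 100 K.

5300 K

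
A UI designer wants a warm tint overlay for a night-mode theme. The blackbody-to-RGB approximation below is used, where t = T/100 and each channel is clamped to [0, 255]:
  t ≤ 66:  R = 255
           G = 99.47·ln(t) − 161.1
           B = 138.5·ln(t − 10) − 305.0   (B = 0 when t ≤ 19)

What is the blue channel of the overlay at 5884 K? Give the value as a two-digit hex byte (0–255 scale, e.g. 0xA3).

0xEA

t = 5884/100 = 58.84; the t ≤ 66 branch applies.
B = 138.5·ln(58.84 − 10) − 305.0 = 138.5·ln 48.84 − 305.0 = 138.5·3.8885 − 305.0 = 233.564.
Rounded: 234; in hex, 0xEA.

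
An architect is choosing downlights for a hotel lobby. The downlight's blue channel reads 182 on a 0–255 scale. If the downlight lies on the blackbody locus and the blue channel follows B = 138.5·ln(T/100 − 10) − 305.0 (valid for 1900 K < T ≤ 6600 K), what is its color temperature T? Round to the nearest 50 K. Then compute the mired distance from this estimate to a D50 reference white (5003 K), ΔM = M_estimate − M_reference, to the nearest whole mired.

ln(t − 10) = (182 + 305.0) / 138.5 = 3.5162.
t − 10 = e^3.5162 = 33.658, so t = 43.658.
T = 100·t = 4366 K → 4350 K to the nearest 50 K.
M_estimate = 10⁶/4350 = 229.89; M_reference = 10⁶/5003 = 199.88.
ΔM = 229.89 − 199.88 = 30.00 → +30 mireds.

+30 mireds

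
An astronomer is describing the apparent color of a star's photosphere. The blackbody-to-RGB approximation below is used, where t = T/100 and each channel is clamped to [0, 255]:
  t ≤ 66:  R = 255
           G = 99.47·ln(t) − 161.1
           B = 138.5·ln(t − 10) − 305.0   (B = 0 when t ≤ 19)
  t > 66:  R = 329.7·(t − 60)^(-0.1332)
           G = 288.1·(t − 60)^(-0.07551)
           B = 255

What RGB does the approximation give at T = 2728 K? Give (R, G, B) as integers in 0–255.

(255, 168, 90)

t = 2728/100 = 27.28; the t ≤ 66 branch applies.
R = 255 by definition for t ≤ 66.
G = 99.47·ln 27.28 − 161.1 = 99.47·3.3062 − 161.1 = 167.763.
B = 138.5·ln(27.28 − 10) − 305.0 = 138.5·ln 17.28 − 305.0 = 138.5·2.8495 − 305.0 = 89.663.
Rounded: (255, 168, 90).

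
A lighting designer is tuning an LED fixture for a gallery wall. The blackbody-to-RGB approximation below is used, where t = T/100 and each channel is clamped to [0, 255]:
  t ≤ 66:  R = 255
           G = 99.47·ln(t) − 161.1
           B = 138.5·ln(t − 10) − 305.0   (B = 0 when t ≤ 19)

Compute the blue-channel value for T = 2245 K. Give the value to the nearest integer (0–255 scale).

44

t = 2245/100 = 22.45; the t ≤ 66 branch applies.
B = 138.5·ln(22.45 − 10) − 305.0 = 138.5·ln 12.45 − 305.0 = 138.5·2.5217 − 305.0 = 44.258.
Rounded: 44.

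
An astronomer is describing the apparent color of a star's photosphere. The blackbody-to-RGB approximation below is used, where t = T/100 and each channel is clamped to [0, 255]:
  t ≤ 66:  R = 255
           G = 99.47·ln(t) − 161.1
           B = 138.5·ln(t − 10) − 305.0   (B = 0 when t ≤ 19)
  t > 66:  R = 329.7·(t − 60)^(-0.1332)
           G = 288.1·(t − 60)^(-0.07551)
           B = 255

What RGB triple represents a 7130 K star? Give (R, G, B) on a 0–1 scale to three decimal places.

(0.936, 0.941, 1.000)

t = 7130/100 = 71.3; the t > 66 branch applies.
R = 329.7·(71.3 − 60)^(-0.1332) = 329.7·11.3^(-0.1332) = 329.7·0.72399 = 238.698.
G = 288.1·(71.3 − 60)^(-0.07551) = 288.1·11.3^(-0.07551) = 288.1·0.83269 = 239.897.
B = 255 by definition for t > 66.
Dividing each by 255: (0.9361, 0.9408, 1.0000) → (0.936, 0.941, 1.000).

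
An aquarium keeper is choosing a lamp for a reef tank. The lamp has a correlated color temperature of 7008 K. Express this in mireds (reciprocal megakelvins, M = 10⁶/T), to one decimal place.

142.7 mireds

M = 10⁶ / 7008 = 142.694 → 142.7 mireds.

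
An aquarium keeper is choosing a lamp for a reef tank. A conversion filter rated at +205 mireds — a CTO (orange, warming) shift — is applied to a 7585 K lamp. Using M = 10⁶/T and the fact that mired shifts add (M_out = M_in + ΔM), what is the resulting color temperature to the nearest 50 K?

M_in = 10⁶/7585 = 131.84 mireds.
M_out = 131.84 + (+205) = 336.84 mireds.
T_out = 10⁶/336.84 = 2968.8 K → 2950 K.

2950 K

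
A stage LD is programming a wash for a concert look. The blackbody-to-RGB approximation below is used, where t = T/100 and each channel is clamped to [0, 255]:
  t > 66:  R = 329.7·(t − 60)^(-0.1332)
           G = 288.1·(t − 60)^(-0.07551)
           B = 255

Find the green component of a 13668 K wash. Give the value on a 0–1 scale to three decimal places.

0.814

t = 13668/100 = 136.68; the t > 66 branch applies.
G = 288.1·(136.68 − 60)^(-0.07551) = 288.1·76.68^(-0.07551) = 288.1·0.72059 = 207.602.
On a 0–1 scale: 207.602/255 = 0.8141 → 0.814.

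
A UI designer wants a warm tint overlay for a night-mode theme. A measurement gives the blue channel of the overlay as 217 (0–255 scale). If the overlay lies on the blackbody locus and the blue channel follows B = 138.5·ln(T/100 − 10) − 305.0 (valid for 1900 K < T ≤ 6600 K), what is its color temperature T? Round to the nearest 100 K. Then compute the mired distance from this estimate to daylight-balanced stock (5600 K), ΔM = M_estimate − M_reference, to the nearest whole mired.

+10 mireds

ln(t − 10) = (217 + 305.0) / 138.5 = 3.7690.
t − 10 = e^3.7690 = 43.335, so t = 53.335.
T = 100·t = 5333 K → 5300 K to the nearest 100 K.
M_estimate = 10⁶/5300 = 188.68; M_reference = 10⁶/5600 = 178.57.
ΔM = 188.68 − 178.57 = 10.11 → +10 mireds.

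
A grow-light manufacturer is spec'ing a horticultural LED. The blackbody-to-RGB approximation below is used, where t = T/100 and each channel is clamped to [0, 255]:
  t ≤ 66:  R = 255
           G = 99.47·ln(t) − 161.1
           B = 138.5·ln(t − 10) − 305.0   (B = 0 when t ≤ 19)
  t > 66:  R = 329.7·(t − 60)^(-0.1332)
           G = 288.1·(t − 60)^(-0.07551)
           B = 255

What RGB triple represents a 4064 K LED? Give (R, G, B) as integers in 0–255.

(255, 207, 169)

t = 4064/100 = 40.64; the t ≤ 66 branch applies.
R = 255 by definition for t ≤ 66.
G = 99.47·ln 40.64 − 161.1 = 99.47·3.7048 − 161.1 = 207.412.
B = 138.5·ln(40.64 − 10) − 305.0 = 138.5·ln 30.64 − 305.0 = 138.5·3.4223 − 305.0 = 168.989.
Rounded: (255, 207, 169).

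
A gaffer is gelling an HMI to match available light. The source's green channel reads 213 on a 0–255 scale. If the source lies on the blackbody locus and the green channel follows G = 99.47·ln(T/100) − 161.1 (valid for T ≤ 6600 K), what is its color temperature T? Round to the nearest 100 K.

4300 K

ln t = (213 + 161.1) / 99.47 = 3.7609.
t = e^3.7609 = 42.989.
T = 100·t = 4299 K → 4300 K to the nearest 100 K.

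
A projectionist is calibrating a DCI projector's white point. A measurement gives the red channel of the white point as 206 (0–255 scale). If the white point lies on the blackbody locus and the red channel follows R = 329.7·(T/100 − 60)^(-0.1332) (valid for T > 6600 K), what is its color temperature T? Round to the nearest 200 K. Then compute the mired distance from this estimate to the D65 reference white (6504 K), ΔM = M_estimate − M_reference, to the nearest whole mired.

(t − 60)^(-0.1332) = 206/329.7 = 0.62481.
t − 60 = 0.62481^(1/-0.1332) = 0.62481^(-7.508) = 34.152, so t = 94.152.
T = 100·t = 9415 K → 9400 K to the nearest 200 K.
M_estimate = 10⁶/9400 = 106.38; M_reference = 10⁶/6504 = 153.75.
ΔM = 106.38 − 153.75 = -47.37 → -47 mireds.

-47 mireds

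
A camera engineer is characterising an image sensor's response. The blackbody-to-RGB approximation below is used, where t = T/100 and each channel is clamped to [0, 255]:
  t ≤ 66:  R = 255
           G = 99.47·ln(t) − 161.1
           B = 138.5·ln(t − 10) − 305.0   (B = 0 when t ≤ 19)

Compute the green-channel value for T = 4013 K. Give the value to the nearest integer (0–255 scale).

206

t = 4013/100 = 40.13; the t ≤ 66 branch applies.
G = 99.47·ln 40.13 − 161.1 = 99.47·3.6921 − 161.1 = 206.156.
Rounded: 206.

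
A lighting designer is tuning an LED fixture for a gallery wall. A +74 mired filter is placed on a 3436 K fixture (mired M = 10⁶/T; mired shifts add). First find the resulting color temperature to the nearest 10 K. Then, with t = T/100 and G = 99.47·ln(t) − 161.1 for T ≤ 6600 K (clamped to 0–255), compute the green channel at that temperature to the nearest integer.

M_in = 10⁶/3436 = 291.04; M_out = 291.04 + (+74) = 365.04.
T_out = 10⁶/365.04 = 2739.5 K → 2740 K; t = 27.4.
G = 99.47·ln 27.4 − 161.1 = 99.47·3.3105 − 161.1 = 168.200.
Rounded: 168.

168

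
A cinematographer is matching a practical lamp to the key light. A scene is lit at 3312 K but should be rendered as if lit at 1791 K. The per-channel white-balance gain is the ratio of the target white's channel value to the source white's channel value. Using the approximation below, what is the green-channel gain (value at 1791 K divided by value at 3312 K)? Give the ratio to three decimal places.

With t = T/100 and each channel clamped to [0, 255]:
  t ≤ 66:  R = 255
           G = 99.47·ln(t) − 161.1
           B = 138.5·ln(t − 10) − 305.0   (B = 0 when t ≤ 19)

At 3312 K (t = 33.12):
  G = 99.47·ln 33.12 − 161.1 = 99.47·3.5001 − 161.1 = 187.059.
At 1791 K (t = 17.91):
  G = 99.47·ln 17.91 − 161.1 = 99.47·2.8854 − 161.1 = 125.907.
Gain = 125.907 / 187.059 = 0.6731 → 0.673.

0.673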